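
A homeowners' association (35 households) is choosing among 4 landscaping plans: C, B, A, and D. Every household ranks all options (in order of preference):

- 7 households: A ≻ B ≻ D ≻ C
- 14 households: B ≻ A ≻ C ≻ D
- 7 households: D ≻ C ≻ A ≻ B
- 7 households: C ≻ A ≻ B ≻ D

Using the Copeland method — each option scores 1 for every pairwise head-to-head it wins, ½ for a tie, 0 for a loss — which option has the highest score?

C: beats D; loses to B and A → score 1.
B: beats C and D; loses to A → score 2.
A: beats C, B, and D → score 3.
D: loses to C, B, and A → score 0.
A has the best pairwise record.

A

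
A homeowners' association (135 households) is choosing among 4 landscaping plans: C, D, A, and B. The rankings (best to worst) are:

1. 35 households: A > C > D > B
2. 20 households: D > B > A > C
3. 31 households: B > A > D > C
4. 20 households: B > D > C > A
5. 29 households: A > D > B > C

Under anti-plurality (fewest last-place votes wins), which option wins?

D

Last-place votes: C 80, D 0, A 20, B 35.
D is ranked last by the fewest voters, so D wins.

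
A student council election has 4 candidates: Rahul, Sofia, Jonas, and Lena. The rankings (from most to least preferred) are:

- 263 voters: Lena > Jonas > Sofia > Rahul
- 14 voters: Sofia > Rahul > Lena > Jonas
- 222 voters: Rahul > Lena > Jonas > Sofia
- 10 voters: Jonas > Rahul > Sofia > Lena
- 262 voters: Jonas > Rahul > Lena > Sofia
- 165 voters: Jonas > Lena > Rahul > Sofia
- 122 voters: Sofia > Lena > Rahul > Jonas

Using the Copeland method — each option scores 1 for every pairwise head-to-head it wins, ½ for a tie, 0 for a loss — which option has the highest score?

Lena

Rahul: beats Sofia; loses to Jonas and Lena → score 1.
Sofia: loses to Rahul, Jonas, and Lena → score 0.
Jonas: beats Rahul and Sofia; loses to Lena → score 2.
Lena: beats Rahul, Sofia, and Jonas → score 3.
Lena has the best pairwise record.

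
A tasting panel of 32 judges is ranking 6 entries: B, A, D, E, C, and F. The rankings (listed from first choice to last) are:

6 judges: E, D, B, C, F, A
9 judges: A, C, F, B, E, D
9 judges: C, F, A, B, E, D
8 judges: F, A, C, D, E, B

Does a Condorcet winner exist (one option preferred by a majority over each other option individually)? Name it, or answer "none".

none

Checking pairwise contests:
A beats B 26–6.
F beats A 23–9.
B beats D 18–14.
B beats E 18–14.
A beats C 17–15.
C beats F 24–8.
Every option loses at least one head-to-head, so there is no Condorcet winner.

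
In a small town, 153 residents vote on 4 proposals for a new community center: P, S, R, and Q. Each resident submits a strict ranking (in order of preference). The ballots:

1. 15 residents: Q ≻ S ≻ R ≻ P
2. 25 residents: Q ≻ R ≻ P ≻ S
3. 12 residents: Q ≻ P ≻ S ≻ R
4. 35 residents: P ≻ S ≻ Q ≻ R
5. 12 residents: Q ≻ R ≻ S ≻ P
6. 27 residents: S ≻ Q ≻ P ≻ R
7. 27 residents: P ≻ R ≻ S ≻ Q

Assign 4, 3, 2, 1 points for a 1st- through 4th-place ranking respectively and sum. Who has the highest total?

P: 15·1 + 25·2 + 12·3 + 35·4 + 12·1 + 27·2 + 27·4 = 415
S: 15·3 + 25·1 + 12·2 + 35·3 + 12·2 + 27·4 + 27·2 = 385
R: 15·2 + 25·3 + 12·1 + 35·1 + 12·3 + 27·1 + 27·3 = 296
Q: 15·4 + 25·4 + 12·4 + 35·2 + 12·4 + 27·3 + 27·1 = 434
Q has the highest Borda score (434).

Q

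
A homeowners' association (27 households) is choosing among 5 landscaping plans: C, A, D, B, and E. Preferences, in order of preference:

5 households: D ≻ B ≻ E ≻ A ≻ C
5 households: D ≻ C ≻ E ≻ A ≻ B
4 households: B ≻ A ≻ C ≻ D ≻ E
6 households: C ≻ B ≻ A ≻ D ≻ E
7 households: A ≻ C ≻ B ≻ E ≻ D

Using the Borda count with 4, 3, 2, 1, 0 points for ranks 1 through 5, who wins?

C: 5·0 + 5·3 + 4·2 + 6·4 + 7·3 = 68
A: 5·1 + 5·1 + 4·3 + 6·2 + 7·4 = 62
D: 5·4 + 5·4 + 4·1 + 6·1 + 7·0 = 50
B: 5·3 + 5·0 + 4·4 + 6·3 + 7·2 = 63
E: 5·2 + 5·2 + 4·0 + 6·0 + 7·1 = 27
C has the highest Borda score (68).

C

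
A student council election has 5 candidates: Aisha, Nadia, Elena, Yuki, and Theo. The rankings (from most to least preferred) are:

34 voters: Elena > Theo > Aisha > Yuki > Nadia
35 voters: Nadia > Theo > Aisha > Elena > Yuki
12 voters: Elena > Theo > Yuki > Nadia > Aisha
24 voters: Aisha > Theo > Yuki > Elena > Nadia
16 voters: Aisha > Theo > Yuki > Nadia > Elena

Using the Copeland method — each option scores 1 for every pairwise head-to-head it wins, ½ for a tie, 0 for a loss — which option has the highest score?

Aisha: beats Nadia, Elena, and Yuki; loses to Theo → score 3.
Nadia: loses to Aisha, Elena, Yuki, and Theo → score 0.
Elena: beats Nadia and Yuki; loses to Aisha and Theo → score 2.
Yuki: beats Nadia; loses to Aisha, Elena, and Theo → score 1.
Theo: beats Aisha, Nadia, Elena, and Yuki → score 4.
Theo has the best pairwise record.

Theo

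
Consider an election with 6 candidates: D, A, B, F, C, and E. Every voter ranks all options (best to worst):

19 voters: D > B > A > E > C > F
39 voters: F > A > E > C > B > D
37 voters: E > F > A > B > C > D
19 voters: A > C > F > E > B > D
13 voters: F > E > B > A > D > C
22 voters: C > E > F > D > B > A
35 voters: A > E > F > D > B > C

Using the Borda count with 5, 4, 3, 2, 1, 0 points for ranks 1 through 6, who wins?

D: 19·5 + 39·0 + 37·0 + 19·0 + 13·1 + 22·2 + 35·2 = 222
A: 19·3 + 39·4 + 37·3 + 19·5 + 13·2 + 22·0 + 35·5 = 620
B: 19·4 + 39·1 + 37·2 + 19·1 + 13·3 + 22·1 + 35·1 = 304
F: 19·0 + 39·5 + 37·4 + 19·3 + 13·5 + 22·3 + 35·3 = 636
C: 19·1 + 39·2 + 37·1 + 19·4 + 13·0 + 22·5 + 35·0 = 320
E: 19·2 + 39·3 + 37·5 + 19·2 + 13·4 + 22·4 + 35·4 = 658
E has the highest Borda score (658).

E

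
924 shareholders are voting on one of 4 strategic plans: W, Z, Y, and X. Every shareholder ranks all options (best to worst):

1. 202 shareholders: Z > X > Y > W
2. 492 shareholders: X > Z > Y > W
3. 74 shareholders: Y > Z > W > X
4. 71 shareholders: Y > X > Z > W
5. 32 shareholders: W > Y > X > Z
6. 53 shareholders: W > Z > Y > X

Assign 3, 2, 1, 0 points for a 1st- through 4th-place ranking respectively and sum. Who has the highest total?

W: 202·0 + 492·0 + 74·1 + 71·0 + 32·3 + 53·3 = 329
Z: 202·3 + 492·2 + 74·2 + 71·1 + 32·0 + 53·2 = 1915
Y: 202·1 + 492·1 + 74·3 + 71·3 + 32·2 + 53·1 = 1246
X: 202·2 + 492·3 + 74·0 + 71·2 + 32·1 + 53·0 = 2054
X has the highest Borda score (2054).

X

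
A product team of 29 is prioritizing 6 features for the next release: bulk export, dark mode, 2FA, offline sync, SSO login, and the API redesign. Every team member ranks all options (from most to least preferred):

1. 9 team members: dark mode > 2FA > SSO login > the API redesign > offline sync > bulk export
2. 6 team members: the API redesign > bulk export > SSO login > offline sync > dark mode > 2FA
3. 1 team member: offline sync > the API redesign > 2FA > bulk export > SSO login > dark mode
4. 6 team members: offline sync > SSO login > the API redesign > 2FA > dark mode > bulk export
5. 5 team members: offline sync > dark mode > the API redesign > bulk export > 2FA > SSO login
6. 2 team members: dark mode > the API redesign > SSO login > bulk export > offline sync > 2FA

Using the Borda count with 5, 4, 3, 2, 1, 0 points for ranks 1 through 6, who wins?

bulk export: 9·0 + 6·4 + 1·2 + 6·0 + 5·2 + 2·2 = 40
dark mode: 9·5 + 6·1 + 1·0 + 6·1 + 5·4 + 2·5 = 87
2FA: 9·4 + 6·0 + 1·3 + 6·2 + 5·1 + 2·0 = 56
offline sync: 9·1 + 6·2 + 1·5 + 6·5 + 5·5 + 2·1 = 83
SSO login: 9·3 + 6·3 + 1·1 + 6·4 + 5·0 + 2·3 = 76
the API redesign: 9·2 + 6·5 + 1·4 + 6·3 + 5·3 + 2·4 = 93
the API redesign has the highest Borda score (93).

the API redesign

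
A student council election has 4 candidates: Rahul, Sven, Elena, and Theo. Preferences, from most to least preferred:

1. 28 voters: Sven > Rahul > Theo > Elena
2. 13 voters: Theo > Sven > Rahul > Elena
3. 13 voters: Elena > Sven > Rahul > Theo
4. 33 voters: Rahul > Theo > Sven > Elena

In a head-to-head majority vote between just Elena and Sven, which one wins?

Voters preferring Elena to Sven: 13; preferring Sven to Elena: 74.
Sven wins the head-to-head.

Sven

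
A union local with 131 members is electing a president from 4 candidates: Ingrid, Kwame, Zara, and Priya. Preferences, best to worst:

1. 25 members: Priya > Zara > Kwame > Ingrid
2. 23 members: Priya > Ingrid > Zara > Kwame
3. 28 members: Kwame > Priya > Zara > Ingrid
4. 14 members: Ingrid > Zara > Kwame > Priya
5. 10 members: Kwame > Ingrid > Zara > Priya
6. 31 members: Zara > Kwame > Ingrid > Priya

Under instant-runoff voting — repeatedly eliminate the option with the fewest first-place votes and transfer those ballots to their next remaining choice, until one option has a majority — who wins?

Round 1: Ingrid 14, Kwame 38, Zara 31, Priya 48. Eliminate Ingrid.
Round 2: Kwame 38, Zara 45, Priya 48. Eliminate Kwame.
Round 3: Zara 55, Priya 76. Priya has a majority.

Priya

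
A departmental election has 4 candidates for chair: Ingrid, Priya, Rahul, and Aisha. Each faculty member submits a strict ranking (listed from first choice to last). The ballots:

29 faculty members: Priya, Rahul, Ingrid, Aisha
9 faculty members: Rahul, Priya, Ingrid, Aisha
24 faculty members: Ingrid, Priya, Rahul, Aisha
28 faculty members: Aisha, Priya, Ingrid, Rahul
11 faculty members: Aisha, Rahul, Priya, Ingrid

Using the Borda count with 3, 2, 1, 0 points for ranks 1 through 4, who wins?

Priya

Ingrid: 29·1 + 9·1 + 24·3 + 28·1 + 11·0 = 138
Priya: 29·3 + 9·2 + 24·2 + 28·2 + 11·1 = 220
Rahul: 29·2 + 9·3 + 24·1 + 28·0 + 11·2 = 131
Aisha: 29·0 + 9·0 + 24·0 + 28·3 + 11·3 = 117
Priya has the highest Borda score (220).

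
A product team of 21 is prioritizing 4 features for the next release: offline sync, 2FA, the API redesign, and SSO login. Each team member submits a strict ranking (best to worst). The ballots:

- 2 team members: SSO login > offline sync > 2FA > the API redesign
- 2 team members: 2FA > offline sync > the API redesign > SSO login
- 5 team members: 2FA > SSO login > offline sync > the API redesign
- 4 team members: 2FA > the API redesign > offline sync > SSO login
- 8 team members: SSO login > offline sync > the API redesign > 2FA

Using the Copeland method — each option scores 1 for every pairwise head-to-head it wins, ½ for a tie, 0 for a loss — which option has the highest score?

offline sync: beats the API redesign; loses to 2FA and SSO login → score 1.
2FA: beats offline sync, the API redesign, and SSO login → score 3.
the API redesign: loses to offline sync, 2FA, and SSO login → score 0.
SSO login: beats offline sync and the API redesign; loses to 2FA → score 2.
2FA has the best pairwise record.

2FA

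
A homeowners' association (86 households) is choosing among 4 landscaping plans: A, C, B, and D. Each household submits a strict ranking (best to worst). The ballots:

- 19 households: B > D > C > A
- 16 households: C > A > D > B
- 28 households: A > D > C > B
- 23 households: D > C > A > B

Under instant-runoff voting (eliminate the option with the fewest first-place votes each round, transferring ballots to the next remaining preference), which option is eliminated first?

Round 1: A 28, C 16, B 19, D 23. Eliminate C.

C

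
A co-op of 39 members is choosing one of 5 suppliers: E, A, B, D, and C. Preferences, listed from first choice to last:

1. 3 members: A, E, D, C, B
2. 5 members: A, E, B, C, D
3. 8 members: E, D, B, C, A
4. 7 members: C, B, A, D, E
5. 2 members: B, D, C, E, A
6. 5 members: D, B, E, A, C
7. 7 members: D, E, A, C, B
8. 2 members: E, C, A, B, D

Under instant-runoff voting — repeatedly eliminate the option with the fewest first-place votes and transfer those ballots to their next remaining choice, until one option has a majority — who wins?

Round 1: E 10, A 8, B 2, D 12, C 7. Eliminate B.
Round 2: E 10, A 8, D 14, C 7. Eliminate C.
Round 3: E 10, A 15, D 14. Eliminate E.
Round 4: A 17, D 22. D has a majority.

D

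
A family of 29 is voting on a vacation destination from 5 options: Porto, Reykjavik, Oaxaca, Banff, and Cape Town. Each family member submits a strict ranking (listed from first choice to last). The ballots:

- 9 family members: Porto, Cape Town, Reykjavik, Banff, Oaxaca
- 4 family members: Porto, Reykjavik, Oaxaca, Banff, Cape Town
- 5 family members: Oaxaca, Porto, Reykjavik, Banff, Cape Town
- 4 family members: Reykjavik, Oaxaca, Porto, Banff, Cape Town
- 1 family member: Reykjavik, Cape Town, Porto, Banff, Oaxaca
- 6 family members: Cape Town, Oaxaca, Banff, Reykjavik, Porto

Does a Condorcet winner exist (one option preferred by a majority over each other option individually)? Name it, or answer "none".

none

Checking pairwise contests:
Oaxaca beats Porto 15–14.
Porto beats Reykjavik 18–11.
Reykjavik beats Oaxaca 18–11.
Porto beats Banff 23–6.
Porto beats Cape Town 22–7.
Every option loses at least one head-to-head, so there is no Condorcet winner.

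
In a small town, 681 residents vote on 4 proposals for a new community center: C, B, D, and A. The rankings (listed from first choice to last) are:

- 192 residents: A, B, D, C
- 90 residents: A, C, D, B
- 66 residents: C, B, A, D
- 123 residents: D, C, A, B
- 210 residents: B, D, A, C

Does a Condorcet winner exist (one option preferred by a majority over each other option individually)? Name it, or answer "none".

A

A vs C: 492–189 for A.
A vs B: 405–276 for A.
A vs D: 348–333 for A.
A beats every other option head-to-head.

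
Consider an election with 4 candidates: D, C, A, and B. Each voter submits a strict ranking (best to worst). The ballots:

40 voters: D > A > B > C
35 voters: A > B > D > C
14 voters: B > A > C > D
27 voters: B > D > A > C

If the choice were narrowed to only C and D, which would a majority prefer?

D

Voters preferring C to D: 14; preferring D to C: 102.
D wins the head-to-head.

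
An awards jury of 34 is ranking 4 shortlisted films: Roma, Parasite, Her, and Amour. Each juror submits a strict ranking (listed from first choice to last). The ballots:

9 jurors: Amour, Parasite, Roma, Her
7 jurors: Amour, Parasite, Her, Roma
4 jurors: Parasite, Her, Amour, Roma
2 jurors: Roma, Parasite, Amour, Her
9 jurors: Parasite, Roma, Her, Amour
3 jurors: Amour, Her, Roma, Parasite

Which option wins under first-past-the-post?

Amour

First-place votes: Roma 2, Parasite 13, Her 0, Amour 19.
Amour has the most first-place votes.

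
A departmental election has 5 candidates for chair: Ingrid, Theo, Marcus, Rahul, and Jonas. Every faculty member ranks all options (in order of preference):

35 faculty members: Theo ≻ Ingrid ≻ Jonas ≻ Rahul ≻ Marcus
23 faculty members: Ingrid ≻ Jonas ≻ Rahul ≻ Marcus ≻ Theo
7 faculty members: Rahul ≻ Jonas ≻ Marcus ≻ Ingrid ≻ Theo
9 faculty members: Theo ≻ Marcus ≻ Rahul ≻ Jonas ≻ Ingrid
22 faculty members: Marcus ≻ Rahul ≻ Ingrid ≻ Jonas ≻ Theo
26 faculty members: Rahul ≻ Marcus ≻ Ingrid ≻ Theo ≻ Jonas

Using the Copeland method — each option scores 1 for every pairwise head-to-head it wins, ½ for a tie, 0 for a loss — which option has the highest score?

Ingrid: beats Theo and Jonas; loses to Marcus and Rahul → score 2.
Theo: beats Jonas; loses to Ingrid, Marcus, and Rahul → score 1.
Marcus: beats Ingrid and Theo; loses to Rahul and Jonas → score 2.
Rahul: beats Ingrid, Theo, Marcus, and Jonas → score 4.
Jonas: beats Marcus; loses to Ingrid, Theo, and Rahul → score 1.
Rahul has the best pairwise record.

Rahul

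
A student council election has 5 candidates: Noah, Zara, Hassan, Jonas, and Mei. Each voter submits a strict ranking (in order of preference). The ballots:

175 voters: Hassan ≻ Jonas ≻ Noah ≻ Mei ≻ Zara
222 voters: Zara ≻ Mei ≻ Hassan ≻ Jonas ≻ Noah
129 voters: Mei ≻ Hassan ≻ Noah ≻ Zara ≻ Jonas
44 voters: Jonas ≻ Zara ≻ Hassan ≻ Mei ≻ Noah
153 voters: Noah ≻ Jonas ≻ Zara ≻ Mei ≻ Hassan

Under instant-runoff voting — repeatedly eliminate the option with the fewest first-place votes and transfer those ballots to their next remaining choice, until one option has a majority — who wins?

Round 1: Noah 153, Zara 222, Hassan 175, Jonas 44, Mei 129. Eliminate Jonas.
Round 2: Noah 153, Zara 266, Hassan 175, Mei 129. Eliminate Mei.
Round 3: Noah 153, Zara 266, Hassan 304. Eliminate Noah.
Round 4: Zara 419, Hassan 304. Zara has a majority.

Zara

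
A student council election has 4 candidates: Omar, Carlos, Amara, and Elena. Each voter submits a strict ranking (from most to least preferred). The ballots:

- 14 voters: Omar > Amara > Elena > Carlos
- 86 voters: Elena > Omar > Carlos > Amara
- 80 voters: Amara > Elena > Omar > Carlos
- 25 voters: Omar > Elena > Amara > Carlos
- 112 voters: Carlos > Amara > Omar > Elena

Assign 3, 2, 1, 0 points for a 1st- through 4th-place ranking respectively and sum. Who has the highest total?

Amara

Omar: 14·3 + 86·2 + 80·1 + 25·3 + 112·1 = 481
Carlos: 14·0 + 86·1 + 80·0 + 25·0 + 112·3 = 422
Amara: 14·2 + 86·0 + 80·3 + 25·1 + 112·2 = 517
Elena: 14·1 + 86·3 + 80·2 + 25·2 + 112·0 = 482
Amara has the highest Borda score (517).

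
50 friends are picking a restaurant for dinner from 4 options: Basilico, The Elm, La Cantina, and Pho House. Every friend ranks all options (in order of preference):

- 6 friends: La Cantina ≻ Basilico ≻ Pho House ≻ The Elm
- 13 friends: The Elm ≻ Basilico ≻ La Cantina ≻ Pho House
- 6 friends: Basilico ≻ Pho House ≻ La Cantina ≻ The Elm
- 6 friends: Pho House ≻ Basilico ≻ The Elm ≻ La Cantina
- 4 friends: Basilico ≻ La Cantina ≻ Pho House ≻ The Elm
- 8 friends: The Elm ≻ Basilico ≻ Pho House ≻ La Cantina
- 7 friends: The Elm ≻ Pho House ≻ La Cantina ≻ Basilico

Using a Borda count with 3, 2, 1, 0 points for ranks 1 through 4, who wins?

Basilico: 6·2 + 13·2 + 6·3 + 6·2 + 4·3 + 8·2 + 7·0 = 96
The Elm: 6·0 + 13·3 + 6·0 + 6·1 + 4·0 + 8·3 + 7·3 = 90
La Cantina: 6·3 + 13·1 + 6·1 + 6·0 + 4·2 + 8·0 + 7·1 = 52
Pho House: 6·1 + 13·0 + 6·2 + 6·3 + 4·1 + 8·1 + 7·2 = 62
Basilico has the highest Borda score (96).

Basilico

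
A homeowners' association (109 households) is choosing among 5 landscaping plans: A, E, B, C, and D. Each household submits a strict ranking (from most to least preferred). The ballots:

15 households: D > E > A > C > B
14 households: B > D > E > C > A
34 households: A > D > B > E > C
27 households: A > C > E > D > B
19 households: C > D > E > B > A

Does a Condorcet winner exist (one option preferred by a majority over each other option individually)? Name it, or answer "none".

A

A vs E: 61–48 for A.
A vs B: 76–33 for A.
A vs C: 76–33 for A.
A vs D: 61–48 for A.
A beats every other option head-to-head.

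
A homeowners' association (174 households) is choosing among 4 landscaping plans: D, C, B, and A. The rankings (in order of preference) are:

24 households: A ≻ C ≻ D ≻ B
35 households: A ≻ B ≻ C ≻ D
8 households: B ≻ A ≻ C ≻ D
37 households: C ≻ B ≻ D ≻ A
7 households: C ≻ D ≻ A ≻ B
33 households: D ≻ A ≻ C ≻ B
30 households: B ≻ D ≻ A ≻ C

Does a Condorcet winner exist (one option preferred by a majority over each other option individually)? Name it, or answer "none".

none

Checking pairwise contests:
C beats D 111–63.
A beats C 130–44.
C beats B 101–73.
D beats A 107–67.
Every option loses at least one head-to-head, so there is no Condorcet winner.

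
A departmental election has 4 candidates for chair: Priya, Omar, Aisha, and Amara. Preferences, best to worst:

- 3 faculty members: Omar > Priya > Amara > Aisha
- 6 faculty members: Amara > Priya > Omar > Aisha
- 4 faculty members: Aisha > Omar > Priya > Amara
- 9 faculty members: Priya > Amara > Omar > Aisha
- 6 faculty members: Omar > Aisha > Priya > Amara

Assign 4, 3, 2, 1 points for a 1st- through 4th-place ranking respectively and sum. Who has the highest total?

Priya: 3·3 + 6·3 + 4·2 + 9·4 + 6·2 = 83
Omar: 3·4 + 6·2 + 4·3 + 9·2 + 6·4 = 78
Aisha: 3·1 + 6·1 + 4·4 + 9·1 + 6·3 = 52
Amara: 3·2 + 6·4 + 4·1 + 9·3 + 6·1 = 67
Priya has the highest Borda score (83).

Priya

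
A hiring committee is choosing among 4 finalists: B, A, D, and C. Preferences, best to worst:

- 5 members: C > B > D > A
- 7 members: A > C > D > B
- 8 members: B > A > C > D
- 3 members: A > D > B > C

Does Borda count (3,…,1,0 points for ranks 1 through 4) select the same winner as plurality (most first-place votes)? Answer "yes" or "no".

Borda — scores: B 37, A 46, D 18, C 37. Winner: A.
Plurality — first-place votes: B 8, A 10, D 0, C 5. Winner: A.
The two methods agree.

yes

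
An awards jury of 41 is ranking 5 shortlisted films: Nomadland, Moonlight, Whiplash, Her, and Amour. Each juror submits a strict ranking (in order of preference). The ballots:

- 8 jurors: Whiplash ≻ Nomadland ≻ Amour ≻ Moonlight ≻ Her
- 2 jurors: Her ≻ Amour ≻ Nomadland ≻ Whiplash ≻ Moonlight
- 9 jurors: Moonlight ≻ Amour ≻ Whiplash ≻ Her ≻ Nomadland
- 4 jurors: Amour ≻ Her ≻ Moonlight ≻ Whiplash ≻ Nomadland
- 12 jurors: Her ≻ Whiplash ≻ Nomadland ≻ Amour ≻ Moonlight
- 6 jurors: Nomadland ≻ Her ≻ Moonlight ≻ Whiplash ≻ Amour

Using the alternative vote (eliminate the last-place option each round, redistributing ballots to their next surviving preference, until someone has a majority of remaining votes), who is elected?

Her

Round 1: Nomadland 6, Moonlight 9, Whiplash 8, Her 14, Amour 4. Eliminate Amour.
Round 2: Nomadland 6, Moonlight 9, Whiplash 8, Her 18. Eliminate Nomadland.
Round 3: Moonlight 9, Whiplash 8, Her 24. Her has a majority.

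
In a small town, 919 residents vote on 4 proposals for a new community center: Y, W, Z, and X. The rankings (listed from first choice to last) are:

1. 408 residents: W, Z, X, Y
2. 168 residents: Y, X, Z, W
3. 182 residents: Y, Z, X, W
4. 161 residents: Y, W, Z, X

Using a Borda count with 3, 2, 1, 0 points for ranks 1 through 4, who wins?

Y: 408·0 + 168·3 + 182·3 + 161·3 = 1533
W: 408·3 + 168·0 + 182·0 + 161·2 = 1546
Z: 408·2 + 168·1 + 182·2 + 161·1 = 1509
X: 408·1 + 168·2 + 182·1 + 161·0 = 926
W has the highest Borda score (1546).

W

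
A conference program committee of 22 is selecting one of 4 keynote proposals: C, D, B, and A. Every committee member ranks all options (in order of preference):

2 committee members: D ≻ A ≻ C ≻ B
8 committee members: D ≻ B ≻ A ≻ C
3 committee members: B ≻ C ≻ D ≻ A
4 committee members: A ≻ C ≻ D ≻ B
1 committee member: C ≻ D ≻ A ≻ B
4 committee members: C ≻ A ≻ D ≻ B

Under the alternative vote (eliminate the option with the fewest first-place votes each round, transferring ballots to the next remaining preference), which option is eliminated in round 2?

A

Round 1: C 5, D 10, B 3, A 4. Eliminate B.
Round 2: C 8, D 10, A 4. Eliminate A.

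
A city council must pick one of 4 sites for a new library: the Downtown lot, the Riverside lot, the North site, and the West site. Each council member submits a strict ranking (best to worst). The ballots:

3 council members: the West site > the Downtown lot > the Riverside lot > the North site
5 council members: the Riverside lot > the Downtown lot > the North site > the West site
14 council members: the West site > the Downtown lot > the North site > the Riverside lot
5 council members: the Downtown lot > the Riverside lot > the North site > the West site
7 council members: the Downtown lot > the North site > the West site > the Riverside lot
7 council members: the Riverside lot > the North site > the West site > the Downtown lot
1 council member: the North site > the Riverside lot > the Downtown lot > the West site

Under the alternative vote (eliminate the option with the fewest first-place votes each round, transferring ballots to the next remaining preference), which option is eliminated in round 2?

the Downtown lot

Round 1: the Downtown lot 12, the Riverside lot 12, the North site 1, the West site 17. Eliminate the North site.
Round 2: the Downtown lot 12, the Riverside lot 13, the West site 17. Eliminate the Downtown lot.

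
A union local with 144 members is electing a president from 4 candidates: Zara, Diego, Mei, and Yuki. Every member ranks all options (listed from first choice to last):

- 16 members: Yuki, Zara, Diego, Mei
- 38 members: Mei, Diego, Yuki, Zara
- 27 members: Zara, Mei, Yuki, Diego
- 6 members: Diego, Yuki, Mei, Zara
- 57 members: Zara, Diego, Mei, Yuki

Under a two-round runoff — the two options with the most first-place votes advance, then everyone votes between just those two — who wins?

Zara

Round 1 first-place votes: Zara 84, Diego 6, Mei 38, Yuki 16.
Zara and Mei advance.
Runoff: Zara is preferred to Mei by 100 voters; Mei by 44.
Zara wins the runoff.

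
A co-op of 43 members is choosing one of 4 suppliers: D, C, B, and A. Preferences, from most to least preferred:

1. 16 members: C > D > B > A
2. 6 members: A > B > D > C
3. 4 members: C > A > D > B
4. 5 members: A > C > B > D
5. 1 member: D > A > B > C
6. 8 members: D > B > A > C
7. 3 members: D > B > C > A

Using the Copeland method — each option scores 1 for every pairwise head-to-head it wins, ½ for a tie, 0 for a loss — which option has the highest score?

D: beats B and A; loses to C → score 2.
C: beats D, B, and A → score 3.
B: beats A; loses to D and C → score 1.
A: loses to D, C, and B → score 0.
C has the best pairwise record.

C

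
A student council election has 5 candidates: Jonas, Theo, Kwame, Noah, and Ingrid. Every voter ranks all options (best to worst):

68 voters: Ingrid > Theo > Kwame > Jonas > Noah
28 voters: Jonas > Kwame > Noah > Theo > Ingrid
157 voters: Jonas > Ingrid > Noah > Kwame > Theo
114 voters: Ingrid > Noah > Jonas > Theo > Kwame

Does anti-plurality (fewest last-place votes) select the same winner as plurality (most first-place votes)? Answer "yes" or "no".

Anti-plurality — last-place votes: Jonas 0, Theo 157, Kwame 114, Noah 68, Ingrid 28. Winner: Jonas.
Plurality — first-place votes: Jonas 185, Theo 0, Kwame 0, Noah 0, Ingrid 182. Winner: Jonas.
The two methods agree.

yes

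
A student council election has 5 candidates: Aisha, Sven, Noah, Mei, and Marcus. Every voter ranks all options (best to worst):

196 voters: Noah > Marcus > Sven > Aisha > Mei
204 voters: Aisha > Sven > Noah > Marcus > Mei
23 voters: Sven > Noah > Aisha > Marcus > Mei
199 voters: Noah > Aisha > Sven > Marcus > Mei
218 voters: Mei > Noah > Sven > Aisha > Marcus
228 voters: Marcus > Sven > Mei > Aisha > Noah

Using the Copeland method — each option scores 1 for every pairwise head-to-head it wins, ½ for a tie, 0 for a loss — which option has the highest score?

Noah

Aisha: beats Mei and Marcus; loses to Sven and Noah → score 2.
Sven: beats Aisha, Mei, and Marcus; loses to Noah → score 3.
Noah: beats Aisha, Sven, Mei, and Marcus → score 4.
Mei: loses to Aisha, Sven, Noah, and Marcus → score 0.
Marcus: beats Mei; loses to Aisha, Sven, and Noah → score 1.
Noah has the best pairwise record.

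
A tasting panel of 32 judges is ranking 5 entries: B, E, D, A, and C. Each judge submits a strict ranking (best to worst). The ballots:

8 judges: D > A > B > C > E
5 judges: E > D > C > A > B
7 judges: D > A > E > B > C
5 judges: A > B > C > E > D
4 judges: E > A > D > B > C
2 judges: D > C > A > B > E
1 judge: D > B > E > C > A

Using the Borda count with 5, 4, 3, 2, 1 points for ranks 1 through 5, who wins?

B: 8·3 + 5·1 + 7·2 + 5·4 + 4·2 + 2·2 + 1·4 = 79
E: 8·1 + 5·5 + 7·3 + 5·2 + 4·5 + 2·1 + 1·3 = 89
D: 8·5 + 5·4 + 7·5 + 5·1 + 4·3 + 2·5 + 1·5 = 127
A: 8·4 + 5·2 + 7·4 + 5·5 + 4·4 + 2·3 + 1·1 = 118
C: 8·2 + 5·3 + 7·1 + 5·3 + 4·1 + 2·4 + 1·2 = 67
D has the highest Borda score (127).

D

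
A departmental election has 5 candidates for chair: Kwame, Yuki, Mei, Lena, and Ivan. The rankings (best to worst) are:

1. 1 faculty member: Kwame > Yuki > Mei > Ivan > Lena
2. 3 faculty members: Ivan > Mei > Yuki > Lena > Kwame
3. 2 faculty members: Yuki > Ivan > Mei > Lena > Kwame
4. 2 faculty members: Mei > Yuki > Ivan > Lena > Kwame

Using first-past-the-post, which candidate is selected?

First-place votes: Kwame 1, Yuki 2, Mei 2, Lena 0, Ivan 3.
Ivan has the most first-place votes.

Ivan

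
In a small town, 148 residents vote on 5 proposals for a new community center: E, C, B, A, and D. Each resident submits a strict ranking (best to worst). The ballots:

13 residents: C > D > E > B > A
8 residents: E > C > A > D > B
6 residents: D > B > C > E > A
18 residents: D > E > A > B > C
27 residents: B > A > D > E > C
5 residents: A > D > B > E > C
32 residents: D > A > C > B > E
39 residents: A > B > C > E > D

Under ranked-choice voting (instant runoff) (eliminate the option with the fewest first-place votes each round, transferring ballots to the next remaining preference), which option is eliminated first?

E

Round 1: E 8, C 13, B 27, A 44, D 56. Eliminate E.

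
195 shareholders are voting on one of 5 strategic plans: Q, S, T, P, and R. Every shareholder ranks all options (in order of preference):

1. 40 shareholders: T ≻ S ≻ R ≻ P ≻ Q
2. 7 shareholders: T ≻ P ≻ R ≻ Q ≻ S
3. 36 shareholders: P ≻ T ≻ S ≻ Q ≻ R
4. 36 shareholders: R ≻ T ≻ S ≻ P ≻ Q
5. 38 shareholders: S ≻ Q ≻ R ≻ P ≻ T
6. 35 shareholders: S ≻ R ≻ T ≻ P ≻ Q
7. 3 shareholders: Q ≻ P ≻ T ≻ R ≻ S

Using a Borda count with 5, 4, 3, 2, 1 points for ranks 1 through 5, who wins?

S

Q: 40·1 + 7·2 + 36·2 + 36·1 + 38·4 + 35·1 + 3·5 = 364
S: 40·4 + 7·1 + 36·3 + 36·3 + 38·5 + 35·5 + 3·1 = 751
T: 40·5 + 7·5 + 36·4 + 36·4 + 38·1 + 35·3 + 3·3 = 675
P: 40·2 + 7·4 + 36·5 + 36·2 + 38·2 + 35·2 + 3·4 = 518
R: 40·3 + 7·3 + 36·1 + 36·5 + 38·3 + 35·4 + 3·2 = 617
S has the highest Borda score (751).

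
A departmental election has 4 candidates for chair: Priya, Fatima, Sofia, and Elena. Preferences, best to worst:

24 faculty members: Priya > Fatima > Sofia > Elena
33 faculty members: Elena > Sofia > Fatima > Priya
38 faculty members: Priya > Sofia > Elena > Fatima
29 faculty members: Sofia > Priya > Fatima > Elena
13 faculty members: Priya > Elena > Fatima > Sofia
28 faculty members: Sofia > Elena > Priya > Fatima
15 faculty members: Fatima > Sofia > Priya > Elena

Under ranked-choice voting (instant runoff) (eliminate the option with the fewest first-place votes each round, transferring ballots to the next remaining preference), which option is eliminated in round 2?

Elena

Round 1: Priya 75, Fatima 15, Sofia 57, Elena 33. Eliminate Fatima.
Round 2: Priya 75, Sofia 72, Elena 33. Eliminate Elena.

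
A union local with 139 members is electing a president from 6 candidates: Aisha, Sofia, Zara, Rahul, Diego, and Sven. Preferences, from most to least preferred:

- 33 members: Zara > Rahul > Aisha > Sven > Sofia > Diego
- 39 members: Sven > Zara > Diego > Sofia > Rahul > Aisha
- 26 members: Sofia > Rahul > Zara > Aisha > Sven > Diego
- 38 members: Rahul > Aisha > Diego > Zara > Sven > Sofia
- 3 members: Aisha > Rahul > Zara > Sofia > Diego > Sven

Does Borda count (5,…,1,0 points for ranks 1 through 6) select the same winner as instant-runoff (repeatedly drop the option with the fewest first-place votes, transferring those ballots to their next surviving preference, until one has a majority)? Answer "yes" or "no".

no

Borda — scores: Aisha 318, Sofia 247, Zara 484, Rahul 477, Diego 234, Sven 325. Winner: Zara.
Instant-runoff — R1 Aisha 3, Sofia 26, Zara 33, Rahul 38, Diego 0, Sven 39 (Diego out); R2 Aisha 3, Sofia 26, Zara 33, Rahul 38, Sven 39 (Aisha out); R3 Sofia 26, Zara 33, Rahul 41, Sven 39 (Sofia out); R4 Zara 33, Rahul 67, Sven 39 (Zara out); R5 Rahul 100, Sven 39 (Rahul winner). Winner: Rahul.
The two methods disagree.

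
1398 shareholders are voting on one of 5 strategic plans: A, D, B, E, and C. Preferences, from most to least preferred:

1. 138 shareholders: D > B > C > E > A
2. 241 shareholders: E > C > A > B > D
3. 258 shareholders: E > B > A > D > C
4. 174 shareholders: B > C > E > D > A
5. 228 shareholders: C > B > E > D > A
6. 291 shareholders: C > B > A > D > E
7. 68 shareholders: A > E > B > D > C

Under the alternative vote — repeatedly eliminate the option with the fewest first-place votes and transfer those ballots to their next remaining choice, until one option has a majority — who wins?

C

Round 1: A 68, D 138, B 174, E 499, C 519. Eliminate A.
Round 2: D 138, B 174, E 567, C 519. Eliminate D.
Round 3: B 312, E 567, C 519. Eliminate B.
Round 4: E 567, C 831. C has a majority.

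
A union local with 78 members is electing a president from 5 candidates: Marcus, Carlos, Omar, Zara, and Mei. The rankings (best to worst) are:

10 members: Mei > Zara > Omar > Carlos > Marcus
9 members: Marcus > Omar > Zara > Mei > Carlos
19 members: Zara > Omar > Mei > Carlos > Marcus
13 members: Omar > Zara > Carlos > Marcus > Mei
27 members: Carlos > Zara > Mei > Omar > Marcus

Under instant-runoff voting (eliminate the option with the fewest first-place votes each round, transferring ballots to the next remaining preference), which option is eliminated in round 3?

Omar

Round 1: Marcus 9, Carlos 27, Omar 13, Zara 19, Mei 10. Eliminate Marcus.
Round 2: Carlos 27, Omar 22, Zara 19, Mei 10. Eliminate Mei.
Round 3: Carlos 27, Omar 22, Zara 29. Eliminate Omar.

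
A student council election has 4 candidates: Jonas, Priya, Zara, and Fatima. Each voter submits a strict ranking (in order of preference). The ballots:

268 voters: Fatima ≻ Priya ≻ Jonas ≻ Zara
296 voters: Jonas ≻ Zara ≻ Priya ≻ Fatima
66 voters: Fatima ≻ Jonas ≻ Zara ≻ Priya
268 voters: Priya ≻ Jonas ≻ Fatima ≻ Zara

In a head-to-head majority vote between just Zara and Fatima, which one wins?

Voters preferring Zara to Fatima: 296; preferring Fatima to Zara: 602.
Fatima wins the head-to-head.

Fatima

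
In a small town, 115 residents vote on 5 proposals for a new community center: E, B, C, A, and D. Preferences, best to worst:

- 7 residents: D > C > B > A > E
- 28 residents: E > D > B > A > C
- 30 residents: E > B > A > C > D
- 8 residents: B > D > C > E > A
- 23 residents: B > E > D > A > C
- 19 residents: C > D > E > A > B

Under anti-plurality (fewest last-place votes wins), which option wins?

Last-place votes: E 7, B 19, C 51, A 8, D 30.
E is ranked last by the fewest voters, so E wins.

E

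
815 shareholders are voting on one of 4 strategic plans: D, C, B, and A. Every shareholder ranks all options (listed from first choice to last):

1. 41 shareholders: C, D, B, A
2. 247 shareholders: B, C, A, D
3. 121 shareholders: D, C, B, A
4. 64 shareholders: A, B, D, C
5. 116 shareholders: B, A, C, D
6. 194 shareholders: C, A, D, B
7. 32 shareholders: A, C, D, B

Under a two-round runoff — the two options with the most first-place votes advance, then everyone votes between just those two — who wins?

B

Round 1 first-place votes: D 121, C 235, B 363, A 96.
B and C advance.
Runoff: B is preferred to C by 427 voters; C by 388.
B wins the runoff.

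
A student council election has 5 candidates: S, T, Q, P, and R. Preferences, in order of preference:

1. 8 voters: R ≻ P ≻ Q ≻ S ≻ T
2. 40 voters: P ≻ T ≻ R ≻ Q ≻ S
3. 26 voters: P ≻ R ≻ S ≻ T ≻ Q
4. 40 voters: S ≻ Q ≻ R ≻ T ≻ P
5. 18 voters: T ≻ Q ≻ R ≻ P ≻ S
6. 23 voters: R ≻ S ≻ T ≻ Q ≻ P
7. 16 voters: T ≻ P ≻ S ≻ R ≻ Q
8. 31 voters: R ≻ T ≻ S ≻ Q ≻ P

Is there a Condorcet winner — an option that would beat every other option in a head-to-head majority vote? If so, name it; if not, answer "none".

R

R vs S: 146–56 for R.
R vs T: 128–74 for R.
R vs Q: 144–58 for R.
R vs P: 120–82 for R.
R beats every other option head-to-head.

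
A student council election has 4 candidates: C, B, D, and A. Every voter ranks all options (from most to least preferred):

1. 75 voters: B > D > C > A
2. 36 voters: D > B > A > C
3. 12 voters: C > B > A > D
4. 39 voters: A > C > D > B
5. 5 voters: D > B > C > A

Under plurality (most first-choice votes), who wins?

B

First-place votes: C 12, B 75, D 41, A 39.
B has the most first-place votes.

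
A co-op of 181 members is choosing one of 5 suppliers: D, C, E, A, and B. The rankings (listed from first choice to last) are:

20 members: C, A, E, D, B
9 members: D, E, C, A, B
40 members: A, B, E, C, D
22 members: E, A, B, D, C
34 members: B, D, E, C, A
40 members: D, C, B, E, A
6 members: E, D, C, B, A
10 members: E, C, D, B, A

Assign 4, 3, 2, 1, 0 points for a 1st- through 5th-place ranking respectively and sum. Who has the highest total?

E

D: 20·1 + 9·4 + 40·0 + 22·1 + 34·3 + 40·4 + 6·3 + 10·2 = 378
C: 20·4 + 9·2 + 40·1 + 22·0 + 34·1 + 40·3 + 6·2 + 10·3 = 334
E: 20·2 + 9·3 + 40·2 + 22·4 + 34·2 + 40·1 + 6·4 + 10·4 = 407
A: 20·3 + 9·1 + 40·4 + 22·3 + 34·0 + 40·0 + 6·0 + 10·0 = 295
B: 20·0 + 9·0 + 40·3 + 22·2 + 34·4 + 40·2 + 6·1 + 10·1 = 396
E has the highest Borda score (407).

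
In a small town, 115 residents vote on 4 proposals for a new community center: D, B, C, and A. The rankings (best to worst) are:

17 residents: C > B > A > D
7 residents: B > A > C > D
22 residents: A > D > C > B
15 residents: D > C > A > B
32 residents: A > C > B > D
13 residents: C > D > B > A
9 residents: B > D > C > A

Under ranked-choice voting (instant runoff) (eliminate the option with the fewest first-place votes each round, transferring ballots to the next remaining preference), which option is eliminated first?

D

Round 1: D 15, B 16, C 30, A 54. Eliminate D.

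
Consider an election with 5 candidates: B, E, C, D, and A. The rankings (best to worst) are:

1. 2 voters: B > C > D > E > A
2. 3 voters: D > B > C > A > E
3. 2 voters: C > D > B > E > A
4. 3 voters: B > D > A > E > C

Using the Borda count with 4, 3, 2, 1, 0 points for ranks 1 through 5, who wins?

B: 2·4 + 3·3 + 2·2 + 3·4 = 33
E: 2·1 + 3·0 + 2·1 + 3·1 = 7
C: 2·3 + 3·2 + 2·4 + 3·0 = 20
D: 2·2 + 3·4 + 2·3 + 3·3 = 31
A: 2·0 + 3·1 + 2·0 + 3·2 = 9
B has the highest Borda score (33).

B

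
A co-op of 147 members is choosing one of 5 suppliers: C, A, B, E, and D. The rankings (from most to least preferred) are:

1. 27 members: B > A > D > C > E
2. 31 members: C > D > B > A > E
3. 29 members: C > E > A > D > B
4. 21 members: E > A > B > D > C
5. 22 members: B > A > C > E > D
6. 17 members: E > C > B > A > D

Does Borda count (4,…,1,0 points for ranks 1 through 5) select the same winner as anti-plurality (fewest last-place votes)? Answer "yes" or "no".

Borda — scores: C 362, A 316, B 334, E 261, D 197. Winner: C.
Anti-plurality — last-place votes: C 21, A 0, B 29, E 58, D 39. Winner: A.
The two methods disagree.

no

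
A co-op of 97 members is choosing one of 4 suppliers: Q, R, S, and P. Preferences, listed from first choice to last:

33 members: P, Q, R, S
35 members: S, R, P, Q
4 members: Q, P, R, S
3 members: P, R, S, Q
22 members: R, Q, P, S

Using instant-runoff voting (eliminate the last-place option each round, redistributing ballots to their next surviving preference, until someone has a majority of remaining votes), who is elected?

P

Round 1: Q 4, R 22, S 35, P 36. Eliminate Q.
Round 2: R 22, S 35, P 40. Eliminate R.
Round 3: S 35, P 62. P has a majority.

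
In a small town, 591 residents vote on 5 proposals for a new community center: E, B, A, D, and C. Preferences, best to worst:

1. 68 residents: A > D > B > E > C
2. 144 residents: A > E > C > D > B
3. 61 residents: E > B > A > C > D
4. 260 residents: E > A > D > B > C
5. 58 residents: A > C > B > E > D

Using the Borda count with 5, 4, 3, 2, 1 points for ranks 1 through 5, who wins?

A

E: 68·2 + 144·4 + 61·5 + 260·5 + 58·2 = 2433
B: 68·3 + 144·1 + 61·4 + 260·2 + 58·3 = 1286
A: 68·5 + 144·5 + 61·3 + 260·4 + 58·5 = 2573
D: 68·4 + 144·2 + 61·1 + 260·3 + 58·1 = 1459
C: 68·1 + 144·3 + 61·2 + 260·1 + 58·4 = 1114
A has the highest Borda score (2573).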